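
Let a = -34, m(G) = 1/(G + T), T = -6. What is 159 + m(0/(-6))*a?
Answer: 494/3 ≈ 164.67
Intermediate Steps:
m(G) = 1/(-6 + G) (m(G) = 1/(G - 6) = 1/(-6 + G))
159 + m(0/(-6))*a = 159 - 34/(-6 + 0/(-6)) = 159 - 34/(-6 + 0*(-⅙)) = 159 - 34/(-6 + 0) = 159 - 34/(-6) = 159 - ⅙*(-34) = 159 + 17/3 = 494/3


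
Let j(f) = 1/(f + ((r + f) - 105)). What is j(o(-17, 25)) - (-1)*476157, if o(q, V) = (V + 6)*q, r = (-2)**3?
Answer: 555675218/1167 ≈ 4.7616e+5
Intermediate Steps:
r = -8
o(q, V) = q*(6 + V) (o(q, V) = (6 + V)*q = q*(6 + V))
j(f) = 1/(-113 + 2*f) (j(f) = 1/(f + ((-8 + f) - 105)) = 1/(f + (-113 + f)) = 1/(-113 + 2*f))
j(o(-17, 25)) - (-1)*476157 = 1/(-113 + 2*(-17*(6 + 25))) - (-1)*476157 = 1/(-113 + 2*(-17*31)) - 1*(-476157) = 1/(-113 + 2*(-527)) + 476157 = 1/(-113 - 1054) + 476157 = 1/(-1167) + 476157 = -1/1167 + 476157 = 555675218/1167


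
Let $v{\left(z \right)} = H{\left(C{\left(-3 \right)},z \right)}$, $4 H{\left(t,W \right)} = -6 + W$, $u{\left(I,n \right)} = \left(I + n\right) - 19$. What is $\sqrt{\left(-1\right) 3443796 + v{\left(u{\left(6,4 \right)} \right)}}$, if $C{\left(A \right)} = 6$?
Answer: $\frac{i \sqrt{13775199}}{2} \approx 1855.7 i$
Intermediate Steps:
$u{\left(I,n \right)} = -19 + I + n$
$H{\left(t,W \right)} = - \frac{3}{2} + \frac{W}{4}$ ($H{\left(t,W \right)} = \frac{-6 + W}{4} = - \frac{3}{2} + \frac{W}{4}$)
$v{\left(z \right)} = - \frac{3}{2} + \frac{z}{4}$
$\sqrt{\left(-1\right) 3443796 + v{\left(u{\left(6,4 \right)} \right)}} = \sqrt{\left(-1\right) 3443796 + \left(- \frac{3}{2} + \frac{-19 + 6 + 4}{4}\right)} = \sqrt{-3443796 + \left(- \frac{3}{2} + \frac{1}{4} \left(-9\right)\right)} = \sqrt{-3443796 - \frac{15}{4}} = \sqrt{- \frac{13775199}{4}} = \frac{i \sqrt{13775199}}{2}$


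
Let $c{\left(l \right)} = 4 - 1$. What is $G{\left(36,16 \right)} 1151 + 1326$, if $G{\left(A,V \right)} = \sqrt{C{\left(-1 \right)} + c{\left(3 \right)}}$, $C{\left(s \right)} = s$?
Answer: $1326 + 1151 \sqrt{2} \approx 2953.8$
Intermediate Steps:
$c{\left(l \right)} = 3$
$G{\left(A,V \right)} = \sqrt{2}$ ($G{\left(A,V \right)} = \sqrt{-1 + 3} = \sqrt{2}$)
$G{\left(36,16 \right)} 1151 + 1326 = \sqrt{2} \cdot 1151 + 1326 = 1151 \sqrt{2} + 1326 = 1326 + 1151 \sqrt{2}$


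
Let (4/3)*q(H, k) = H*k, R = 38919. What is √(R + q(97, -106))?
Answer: 3*√13870/2 ≈ 176.66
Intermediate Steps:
q(H, k) = 3*H*k/4 (q(H, k) = 3*(H*k)/4 = 3*H*k/4)
√(R + q(97, -106)) = √(38919 + (¾)*97*(-106)) = √(38919 - 15423/2) = √(62415/2) = 3*√13870/2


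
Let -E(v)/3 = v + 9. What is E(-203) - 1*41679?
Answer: -41097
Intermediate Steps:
E(v) = -27 - 3*v (E(v) = -3*(v + 9) = -3*(9 + v) = -27 - 3*v)
E(-203) - 1*41679 = (-27 - 3*(-203)) - 1*41679 = (-27 + 609) - 41679 = 582 - 41679 = -41097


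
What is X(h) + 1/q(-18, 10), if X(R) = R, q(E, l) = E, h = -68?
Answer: -1225/18 ≈ -68.056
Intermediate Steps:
X(h) + 1/q(-18, 10) = -68 + 1/(-18) = -68 - 1/18 = -1225/18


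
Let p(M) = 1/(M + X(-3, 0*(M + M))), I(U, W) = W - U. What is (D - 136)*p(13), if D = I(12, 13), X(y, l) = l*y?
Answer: -135/13 ≈ -10.385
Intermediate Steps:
D = 1 (D = 13 - 1*12 = 13 - 12 = 1)
p(M) = 1/M (p(M) = 1/(M + (0*(M + M))*(-3)) = 1/(M + (0*(2*M))*(-3)) = 1/(M + 0*(-3)) = 1/(M + 0) = 1/M)
(D - 136)*p(13) = (1 - 136)/13 = -135*1/13 = -135/13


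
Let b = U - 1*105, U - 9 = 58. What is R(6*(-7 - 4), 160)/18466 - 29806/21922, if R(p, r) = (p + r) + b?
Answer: -19613213/14457559 ≈ -1.3566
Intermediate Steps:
U = 67 (U = 9 + 58 = 67)
b = -38 (b = 67 - 1*105 = 67 - 105 = -38)
R(p, r) = -38 + p + r (R(p, r) = (p + r) - 38 = -38 + p + r)
R(6*(-7 - 4), 160)/18466 - 29806/21922 = (-38 + 6*(-7 - 4) + 160)/18466 - 29806/21922 = (-38 + 6*(-11) + 160)*(1/18466) - 29806*1/21922 = (-38 - 66 + 160)*(1/18466) - 14903/10961 = 56*(1/18466) - 14903/10961 = 4/1319 - 14903/10961 = -19613213/14457559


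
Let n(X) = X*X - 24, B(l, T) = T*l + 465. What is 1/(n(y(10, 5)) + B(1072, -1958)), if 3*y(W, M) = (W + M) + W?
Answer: -9/18886190 ≈ -4.7654e-7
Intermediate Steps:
B(l, T) = 465 + T*l
y(W, M) = M/3 + 2*W/3 (y(W, M) = ((W + M) + W)/3 = ((M + W) + W)/3 = (M + 2*W)/3 = M/3 + 2*W/3)
n(X) = -24 + X**2 (n(X) = X**2 - 24 = -24 + X**2)
1/(n(y(10, 5)) + B(1072, -1958)) = 1/((-24 + ((1/3)*5 + (2/3)*10)**2) + (465 - 1958*1072)) = 1/((-24 + (5/3 + 20/3)**2) + (465 - 2098976)) = 1/((-24 + (25/3)**2) - 2098511) = 1/((-24 + 625/9) - 2098511) = 1/(409/9 - 2098511) = 1/(-18886190/9) = -9/18886190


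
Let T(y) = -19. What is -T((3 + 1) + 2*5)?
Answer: 19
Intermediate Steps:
-T((3 + 1) + 2*5) = -1*(-19) = 19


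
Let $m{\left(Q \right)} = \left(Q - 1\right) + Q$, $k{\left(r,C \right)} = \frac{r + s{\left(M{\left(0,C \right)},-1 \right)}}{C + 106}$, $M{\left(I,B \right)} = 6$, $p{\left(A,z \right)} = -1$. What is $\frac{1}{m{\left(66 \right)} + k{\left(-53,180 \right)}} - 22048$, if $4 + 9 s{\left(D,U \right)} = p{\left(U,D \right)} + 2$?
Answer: $- \frac{1237311283}{56119} \approx -22048.0$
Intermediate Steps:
$s{\left(D,U \right)} = - \frac{1}{3}$ ($s{\left(D,U \right)} = - \frac{4}{9} + \frac{-1 + 2}{9} = - \frac{4}{9} + \frac{1}{9} \cdot 1 = - \frac{4}{9} + \frac{1}{9} = - \frac{1}{3}$)
$k{\left(r,C \right)} = \frac{- \frac{1}{3} + r}{106 + C}$ ($k{\left(r,C \right)} = \frac{r - \frac{1}{3}}{C + 106} = \frac{- \frac{1}{3} + r}{106 + C}$)
$m{\left(Q \right)} = -1 + 2 Q$ ($m{\left(Q \right)} = \left(-1 + Q\right) + Q = -1 + 2 Q$)
$\frac{1}{m{\left(66 \right)} + k{\left(-53,180 \right)}} - 22048 = \frac{1}{\left(-1 + 2 \cdot 66\right) + \frac{- \frac{1}{3} - 53}{106 + 180}} - 22048 = \frac{1}{\left(-1 + 132\right) + \frac{1}{286} \left(- \frac{160}{3}\right)} - 22048 = \frac{1}{131 + \frac{1}{286} \left(- \frac{160}{3}\right)} - 22048 = \frac{1}{131 - \frac{80}{429}} - 22048 = \frac{1}{\frac{56119}{429}} - 22048 = \frac{429}{56119} - 22048 = - \frac{1237311283}{56119}$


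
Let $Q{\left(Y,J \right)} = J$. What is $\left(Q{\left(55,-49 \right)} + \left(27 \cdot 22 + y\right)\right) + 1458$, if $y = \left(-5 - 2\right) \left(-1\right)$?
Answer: $2010$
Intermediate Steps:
$y = 7$ ($y = \left(-7\right) \left(-1\right) = 7$)
$\left(Q{\left(55,-49 \right)} + \left(27 \cdot 22 + y\right)\right) + 1458 = \left(-49 + \left(27 \cdot 22 + 7\right)\right) + 1458 = \left(-49 + \left(594 + 7\right)\right) + 1458 = \left(-49 + 601\right) + 1458 = 552 + 1458 = 2010$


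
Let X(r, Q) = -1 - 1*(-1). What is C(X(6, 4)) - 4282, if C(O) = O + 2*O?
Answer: -4282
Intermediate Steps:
X(r, Q) = 0 (X(r, Q) = -1 + 1 = 0)
C(O) = 3*O
C(X(6, 4)) - 4282 = 3*0 - 4282 = 0 - 4282 = -4282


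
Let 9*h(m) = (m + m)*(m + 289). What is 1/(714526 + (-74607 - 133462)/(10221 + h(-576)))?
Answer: 46957/33551789313 ≈ 1.3995e-6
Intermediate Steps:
h(m) = 2*m*(289 + m)/9 (h(m) = ((m + m)*(m + 289))/9 = ((2*m)*(289 + m))/9 = (2*m*(289 + m))/9 = 2*m*(289 + m)/9)
1/(714526 + (-74607 - 133462)/(10221 + h(-576))) = 1/(714526 + (-74607 - 133462)/(10221 + (2/9)*(-576)*(289 - 576))) = 1/(714526 - 208069/(10221 + (2/9)*(-576)*(-287))) = 1/(714526 - 208069/(10221 + 36736)) = 1/(714526 - 208069/46957) = 1/(33551789313/46957) = 46957/33551789313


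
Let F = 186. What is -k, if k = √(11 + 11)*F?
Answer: -186*√22 ≈ -872.42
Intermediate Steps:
k = 186*√22 (k = √(11 + 11)*186 = √22*186 = 186*√22 ≈ 872.42)
-k = -186*√22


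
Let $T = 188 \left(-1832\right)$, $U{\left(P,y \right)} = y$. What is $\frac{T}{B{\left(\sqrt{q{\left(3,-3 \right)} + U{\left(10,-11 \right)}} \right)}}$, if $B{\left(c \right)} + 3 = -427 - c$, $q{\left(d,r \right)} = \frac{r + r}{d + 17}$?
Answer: $\frac{1480988800}{1849113} - \frac{344416 i \sqrt{1130}}{1849113} \approx 800.92 - 6.2612 i$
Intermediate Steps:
$q{\left(d,r \right)} = \frac{2 r}{17 + d}$
$B{\left(c \right)} = -430 - c$ ($B{\left(c \right)} = -3 - \left(427 + c\right) = -430 - c$)
$T = -344416$
$\frac{T}{B{\left(\sqrt{q{\left(3,-3 \right)} + U{\left(10,-11 \right)}} \right)}} = - \frac{344416}{-430 - \sqrt{2 \left(-3\right) \frac{1}{17 + 3} - 11}} = - \frac{344416}{-430 - \sqrt{2 \left(-3\right) \frac{1}{20} - 11}} = - \frac{344416}{-430 - \sqrt{- \frac{3}{10} - 11}} = - \frac{344416}{-430 - \sqrt{- \frac{113}{10}}} = - \frac{344416}{-430 - \frac{i \sqrt{1130}}{10}}$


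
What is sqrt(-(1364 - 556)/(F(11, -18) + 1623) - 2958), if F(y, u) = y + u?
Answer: I*sqrt(11834)/2 ≈ 54.392*I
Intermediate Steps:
F(y, u) = u + y
sqrt(-(1364 - 556)/(F(11, -18) + 1623) - 2958) = sqrt(-(1364 - 556)/((-18 + 11) + 1623) - 2958) = sqrt(-808/(-7 + 1623) - 2958) = sqrt(-808/1616 - 2958) = sqrt(-1*1/2 - 2958) = sqrt(-1/2 - 2958) = sqrt(-5917/2) = I*sqrt(11834)/2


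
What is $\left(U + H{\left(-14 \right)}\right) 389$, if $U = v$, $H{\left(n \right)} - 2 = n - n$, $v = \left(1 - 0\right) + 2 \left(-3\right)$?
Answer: $-1167$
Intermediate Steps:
$v = -5$ ($v = \left(1 + 0\right) - 6 = 1 - 6 = -5$)
$H{\left(n \right)} = 2$ ($H{\left(n \right)} = 2 + \left(n - n\right) = 2 + 0 = 2$)
$U = -5$
$\left(U + H{\left(-14 \right)}\right) 389 = \left(-5 + 2\right) 389 = \left(-3\right) 389 = -1167$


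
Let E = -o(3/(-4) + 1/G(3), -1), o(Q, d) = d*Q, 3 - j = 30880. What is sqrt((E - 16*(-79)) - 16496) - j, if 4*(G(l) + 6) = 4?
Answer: 30877 + 3*I*sqrt(169255)/10 ≈ 30877.0 + 123.42*I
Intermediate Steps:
G(l) = -5 (G(l) = -6 + (1/4)*4 = -6 + 1 = -5)
j = -30877 (j = 3 - 1*30880 = 3 - 30880 = -30877)
o(Q, d) = Q*d
E = -19/20 (E = -(3/(-4) + 1/(-5))*(-1) = -(3*(-1/4) + 1*(-1/5))*(-1) = -(-3/4 - 1/5)*(-1) = -(-19)*(-1)/20 = -1*19/20 = -19/20 ≈ -0.95000)
sqrt((E - 16*(-79)) - 16496) - j = sqrt((-19/20 - 16*(-79)) - 16496) - 1*(-30877) = sqrt((-19/20 + 1264) - 16496) + 30877 = sqrt(25261/20 - 16496) + 30877 = sqrt(-304659/20) + 30877 = 3*I*sqrt(169255)/10 + 30877 = 30877 + 3*I*sqrt(169255)/10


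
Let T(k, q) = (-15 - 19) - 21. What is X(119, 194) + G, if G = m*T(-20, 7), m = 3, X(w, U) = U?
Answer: 29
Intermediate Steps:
T(k, q) = -55 (T(k, q) = -34 - 21 = -55)
G = -165 (G = 3*(-55) = -165)
X(119, 194) + G = 194 - 165 = 29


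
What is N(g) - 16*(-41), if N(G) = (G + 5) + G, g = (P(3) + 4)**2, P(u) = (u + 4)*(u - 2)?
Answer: 903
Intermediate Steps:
P(u) = (-2 + u)*(4 + u) (P(u) = (4 + u)*(-2 + u) = (-2 + u)*(4 + u))
g = 121 (g = ((-8 + 3**2 + 2*3) + 4)**2 = ((-8 + 9 + 6) + 4)**2 = (7 + 4)**2 = 11**2 = 121)
N(G) = 5 + 2*G (N(G) = (5 + G) + G = 5 + 2*G)
N(g) - 16*(-41) = (5 + 2*121) - 16*(-41) = (5 + 242) + 656 = 247 + 656 = 903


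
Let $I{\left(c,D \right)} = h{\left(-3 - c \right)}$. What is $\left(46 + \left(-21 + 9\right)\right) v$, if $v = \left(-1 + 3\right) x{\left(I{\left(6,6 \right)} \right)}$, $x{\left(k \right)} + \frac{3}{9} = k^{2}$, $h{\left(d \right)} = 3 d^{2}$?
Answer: $\frac{12045928}{3} \approx 4.0153 \cdot 10^{6}$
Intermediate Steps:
$I{\left(c,D \right)} = 3 \left(-3 - c\right)^{2}$
$x{\left(k \right)} = - \frac{1}{3} + k^{2}$
$v = \frac{354292}{3}$ ($v = \left(-1 + 3\right) \left(- \frac{1}{3} + \left(3 \left(3 + 6\right)^{2}\right)^{2}\right) = 2 \left(- \frac{1}{3} + \left(3 \cdot 9^{2}\right)^{2}\right) = 2 \left(- \frac{1}{3} + \left(3 \cdot 81\right)^{2}\right) = 2 \left(- \frac{1}{3} + 243^{2}\right) = 2 \left(- \frac{1}{3} + 59049\right) = 2 \cdot \frac{177146}{3} = \frac{354292}{3} \approx 1.181 \cdot 10^{5}$)
$\left(46 + \left(-21 + 9\right)\right) v = \left(46 + \left(-21 + 9\right)\right) \frac{354292}{3} = \left(46 - 12\right) \frac{354292}{3} = 34 \cdot \frac{354292}{3} = \frac{12045928}{3}$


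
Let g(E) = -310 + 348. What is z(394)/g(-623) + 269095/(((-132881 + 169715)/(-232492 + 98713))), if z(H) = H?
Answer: -227992894599/233282 ≈ -9.7733e+5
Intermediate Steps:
g(E) = 38
z(394)/g(-623) + 269095/(((-132881 + 169715)/(-232492 + 98713))) = 394/38 + 269095/(((-132881 + 169715)/(-232492 + 98713))) = 394*(1/38) + 269095/((36834/(-133779))) = 197/19 + 269095/((36834*(-1/133779))) = 197/19 + 269095/(-12278/44593) = 197/19 + 269095*(-44593/12278) = 197/19 - 11999753335/12278 = -227992894599/233282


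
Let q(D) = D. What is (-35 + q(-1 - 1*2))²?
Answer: 1444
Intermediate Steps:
(-35 + q(-1 - 1*2))² = (-35 + (-1 - 1*2))² = (-35 + (-1 - 2))² = (-35 - 3)² = (-38)² = 1444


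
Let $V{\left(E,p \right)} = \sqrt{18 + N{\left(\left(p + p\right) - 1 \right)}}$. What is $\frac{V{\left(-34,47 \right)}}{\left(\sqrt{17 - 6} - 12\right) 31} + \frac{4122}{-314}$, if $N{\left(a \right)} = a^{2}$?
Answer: $- \frac{2061}{157} - \frac{108 \sqrt{107}}{4123} - \frac{9 \sqrt{1177}}{4123} \approx -13.473$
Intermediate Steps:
$V{\left(E,p \right)} = \sqrt{18 + \left(-1 + 2 p\right)^{2}}$ ($V{\left(E,p \right)} = \sqrt{18 + \left(\left(p + p\right) - 1\right)^{2}} = \sqrt{18 + \left(2 p - 1\right)^{2}} = \sqrt{18 + \left(-1 + 2 p\right)^{2}}$)
$\frac{V{\left(-34,47 \right)}}{\left(\sqrt{17 - 6} - 12\right) 31} + \frac{4122}{-314} = \frac{\sqrt{18 + \left(-1 + 2 \cdot 47\right)^{2}}}{\left(\sqrt{17 - 6} - 12\right) 31} + \frac{4122}{-314} = \frac{\sqrt{18 + \left(-1 + 94\right)^{2}}}{\left(\sqrt{11} - 12\right) 31} + 4122 \left(- \frac{1}{314}\right) = \frac{\sqrt{18 + 93^{2}}}{\left(-12 + \sqrt{11}\right) 31} - \frac{2061}{157} = \frac{\sqrt{18 + 8649}}{-372 + 31 \sqrt{11}} - \frac{2061}{157} = \frac{\sqrt{8667}}{-372 + 31 \sqrt{11}} - \frac{2061}{157} = \frac{9 \sqrt{107}}{-372 + 31 \sqrt{11}} - \frac{2061}{157} = - \frac{2061}{157} + \frac{9 \sqrt{107}}{-372 + 31 \sqrt{11}}$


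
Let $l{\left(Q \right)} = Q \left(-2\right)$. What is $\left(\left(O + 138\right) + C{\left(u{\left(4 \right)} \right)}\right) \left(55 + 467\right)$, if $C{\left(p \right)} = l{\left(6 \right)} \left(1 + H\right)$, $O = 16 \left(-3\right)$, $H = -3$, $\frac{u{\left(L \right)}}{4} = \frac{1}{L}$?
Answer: $59508$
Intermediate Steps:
$u{\left(L \right)} = \frac{4}{L}$
$O = -48$
$l{\left(Q \right)} = - 2 Q$
$C{\left(p \right)} = 24$ ($C{\left(p \right)} = \left(-2\right) 6 \left(1 - 3\right) = \left(-12\right) \left(-2\right) = 24$)
$\left(\left(O + 138\right) + C{\left(u{\left(4 \right)} \right)}\right) \left(55 + 467\right) = \left(\left(-48 + 138\right) + 24\right) \left(55 + 467\right) = \left(90 + 24\right) 522 = 114 \cdot 522 = 59508$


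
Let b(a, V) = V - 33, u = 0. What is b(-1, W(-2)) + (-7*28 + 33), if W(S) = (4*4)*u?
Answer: -196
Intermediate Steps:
W(S) = 0 (W(S) = (4*4)*0 = 16*0 = 0)
b(a, V) = -33 + V
b(-1, W(-2)) + (-7*28 + 33) = (-33 + 0) + (-7*28 + 33) = -33 + (-196 + 33) = -33 - 163 = -196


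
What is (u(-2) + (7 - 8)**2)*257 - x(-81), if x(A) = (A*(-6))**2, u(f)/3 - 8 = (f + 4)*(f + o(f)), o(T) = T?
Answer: -235939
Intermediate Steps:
u(f) = 24 + 6*f*(4 + f) (u(f) = 24 + 3*((f + 4)*(f + f)) = 24 + 3*((4 + f)*(2*f)) = 24 + 3*(2*f*(4 + f)) = 24 + 6*f*(4 + f))
x(A) = 36*A**2 (x(A) = (-6*A)**2 = 36*A**2)
(u(-2) + (7 - 8)**2)*257 - x(-81) = ((24 + 6*(-2)**2 + 24*(-2)) + (7 - 8)**2)*257 - 36*(-81)**2 = ((24 + 6*4 - 48) + (-1)**2)*257 - 36*6561 = ((24 + 24 - 48) + 1)*257 - 1*236196 = (0 + 1)*257 - 236196 = 1*257 - 236196 = 257 - 236196 = -235939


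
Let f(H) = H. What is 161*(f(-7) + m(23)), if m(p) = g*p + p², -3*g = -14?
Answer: 303968/3 ≈ 1.0132e+5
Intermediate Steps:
g = 14/3 (g = -⅓*(-14) = 14/3 ≈ 4.6667)
m(p) = p² + 14*p/3 (m(p) = 14*p/3 + p² = p² + 14*p/3)
161*(f(-7) + m(23)) = 161*(-7 + (⅓)*23*(14 + 3*23)) = 161*(-7 + (⅓)*23*(14 + 69)) = 161*(-7 + (⅓)*23*83) = 161*(-7 + 1909/3) = 161*(1888/3) = 303968/3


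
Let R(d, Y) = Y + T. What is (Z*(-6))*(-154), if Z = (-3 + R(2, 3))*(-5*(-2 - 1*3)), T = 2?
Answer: 46200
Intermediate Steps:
R(d, Y) = 2 + Y (R(d, Y) = Y + 2 = 2 + Y)
Z = 50 (Z = (-3 + (2 + 3))*(-5*(-2 - 1*3)) = (-3 + 5)*(-5*(-2 - 3)) = 2*(-5*(-5)) = 2*25 = 50)
(Z*(-6))*(-154) = (50*(-6))*(-154) = -300*(-154) = 46200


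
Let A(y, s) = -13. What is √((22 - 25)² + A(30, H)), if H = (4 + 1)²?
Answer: 2*I ≈ 2.0*I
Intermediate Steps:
H = 25 (H = 5² = 25)
√((22 - 25)² + A(30, H)) = √((22 - 25)² - 13) = √((-3)² - 13) = √(9 - 13) = √(-4) = 2*I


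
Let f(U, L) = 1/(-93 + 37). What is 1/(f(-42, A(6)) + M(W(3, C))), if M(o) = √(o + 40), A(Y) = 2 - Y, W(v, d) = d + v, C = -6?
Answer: 56/116031 + 3136*√37/116031 ≈ 0.16488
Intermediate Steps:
M(o) = √(40 + o)
f(U, L) = -1/56 (f(U, L) = 1/(-56) = -1/56)
1/(f(-42, A(6)) + M(W(3, C))) = 1/(-1/56 + √(40 + (-6 + 3))) = 1/(-1/56 + √(40 - 3)) = 1/(-1/56 + √37)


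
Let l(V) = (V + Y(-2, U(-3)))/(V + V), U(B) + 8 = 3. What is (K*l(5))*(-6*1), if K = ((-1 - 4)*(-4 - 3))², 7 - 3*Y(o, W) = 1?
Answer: -5145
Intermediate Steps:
U(B) = -5 (U(B) = -8 + 3 = -5)
Y(o, W) = 2 (Y(o, W) = 7/3 - ⅓*1 = 7/3 - ⅓ = 2)
K = 1225 (K = (-5*(-7))² = 35² = 1225)
l(V) = (2 + V)/(2*V) (l(V) = (V + 2)/(V + V) = (2 + V)/((2*V)) = (2 + V)*(1/(2*V)) = (2 + V)/(2*V))
(K*l(5))*(-6*1) = (1225*((½)*(2 + 5)/5))*(-6*1) = (1225*((½)*(⅕)*7))*(-6) = (1225*(7/10))*(-6) = (1715/2)*(-6) = -5145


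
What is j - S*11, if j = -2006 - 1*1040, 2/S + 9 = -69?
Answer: -118783/39 ≈ -3045.7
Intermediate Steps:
S = -1/39 (S = 2/(-9 - 69) = 2/(-78) = 2*(-1/78) = -1/39 ≈ -0.025641)
j = -3046 (j = -2006 - 1040 = -3046)
j - S*11 = -3046 - (-1)*11/39 = -3046 - 1*(-11/39) = -3046 + 11/39 = -118783/39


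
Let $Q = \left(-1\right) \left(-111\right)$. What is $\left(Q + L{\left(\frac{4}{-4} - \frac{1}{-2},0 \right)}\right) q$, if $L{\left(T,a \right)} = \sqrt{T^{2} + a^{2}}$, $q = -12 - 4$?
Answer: $-1784$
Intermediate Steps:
$q = -16$ ($q = -12 - 4 = -16$)
$Q = 111$
$\left(Q + L{\left(\frac{4}{-4} - \frac{1}{-2},0 \right)}\right) q = \left(111 + \sqrt{\left(\frac{4}{-4} - \frac{1}{-2}\right)^{2} + 0^{2}}\right) \left(-16\right) = \left(111 + \sqrt{\left(4 \left(- \frac{1}{4}\right) - - \frac{1}{2}\right)^{2} + 0}\right) \left(-16\right) = \left(111 + \sqrt{\left(-1 + \frac{1}{2}\right)^{2} + 0}\right) \left(-16\right) = \left(111 + \sqrt{\left(- \frac{1}{2}\right)^{2} + 0}\right) \left(-16\right) = \left(111 + \sqrt{\frac{1}{4} + 0}\right) \left(-16\right) = \left(111 + \sqrt{\frac{1}{4}}\right) \left(-16\right) = \left(111 + \frac{1}{2}\right) \left(-16\right) = \frac{223}{2} \left(-16\right) = -1784$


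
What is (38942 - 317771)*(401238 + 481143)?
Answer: -246033411849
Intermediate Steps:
(38942 - 317771)*(401238 + 481143) = -278829*882381 = -246033411849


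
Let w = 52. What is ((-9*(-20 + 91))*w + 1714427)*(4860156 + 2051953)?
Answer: 11620630738691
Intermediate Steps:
((-9*(-20 + 91))*w + 1714427)*(4860156 + 2051953) = (-9*(-20 + 91)*52 + 1714427)*(4860156 + 2051953) = (-9*71*52 + 1714427)*6912109 = (-639*52 + 1714427)*6912109 = (-33228 + 1714427)*6912109 = 1681199*6912109 = 11620630738691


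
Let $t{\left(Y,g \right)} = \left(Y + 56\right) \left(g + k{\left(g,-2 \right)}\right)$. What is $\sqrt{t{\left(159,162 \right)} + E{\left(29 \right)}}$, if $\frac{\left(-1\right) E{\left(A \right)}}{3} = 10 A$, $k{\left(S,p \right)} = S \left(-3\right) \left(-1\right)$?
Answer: $5 \sqrt{5538} \approx 372.09$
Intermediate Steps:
$k{\left(S,p \right)} = 3 S$ ($k{\left(S,p \right)} = - 3 S \left(-1\right) = 3 S$)
$E{\left(A \right)} = - 30 A$ ($E{\left(A \right)} = - 3 \cdot 10 A = - 30 A$)
$t{\left(Y,g \right)} = 4 g \left(56 + Y\right)$ ($t{\left(Y,g \right)} = \left(Y + 56\right) \left(g + 3 g\right) = \left(56 + Y\right) 4 g = 4 g \left(56 + Y\right)$)
$\sqrt{t{\left(159,162 \right)} + E{\left(29 \right)}} = \sqrt{4 \cdot 162 \left(56 + 159\right) - 870} = \sqrt{4 \cdot 162 \cdot 215 - 870} = \sqrt{139320 - 870} = \sqrt{138450} = 5 \sqrt{5538}$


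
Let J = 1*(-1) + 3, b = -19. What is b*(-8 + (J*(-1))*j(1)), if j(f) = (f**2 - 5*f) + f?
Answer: 38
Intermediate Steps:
J = 2 (J = -1 + 3 = 2)
j(f) = f**2 - 4*f
b*(-8 + (J*(-1))*j(1)) = -19*(-8 + (2*(-1))*(1*(-4 + 1))) = -19*(-8 - 2*(-3)) = -19*(-8 + 6) = -19*(-2) = 38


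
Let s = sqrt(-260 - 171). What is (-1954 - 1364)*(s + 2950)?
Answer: -9788100 - 3318*I*sqrt(431) ≈ -9.7881e+6 - 68884.0*I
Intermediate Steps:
s = I*sqrt(431) (s = sqrt(-431) = I*sqrt(431) ≈ 20.761*I)
(-1954 - 1364)*(s + 2950) = (-1954 - 1364)*(I*sqrt(431) + 2950) = -3318*(2950 + I*sqrt(431)) = -9788100 - 3318*I*sqrt(431)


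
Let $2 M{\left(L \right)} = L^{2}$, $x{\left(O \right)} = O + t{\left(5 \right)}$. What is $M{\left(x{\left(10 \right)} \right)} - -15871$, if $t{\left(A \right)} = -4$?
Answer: $15889$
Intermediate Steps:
$x{\left(O \right)} = -4 + O$ ($x{\left(O \right)} = O - 4 = -4 + O$)
$M{\left(L \right)} = \frac{L^{2}}{2}$
$M{\left(x{\left(10 \right)} \right)} - -15871 = \frac{\left(-4 + 10\right)^{2}}{2} - -15871 = \frac{6^{2}}{2} + 15871 = \frac{1}{2} \cdot 36 + 15871 = 18 + 15871 = 15889$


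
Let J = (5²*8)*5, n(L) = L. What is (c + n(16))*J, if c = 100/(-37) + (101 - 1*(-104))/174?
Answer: 46596500/3219 ≈ 14475.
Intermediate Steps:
c = -9815/6438 (c = 100*(-1/37) + (101 + 104)*(1/174) = -100/37 + 205*(1/174) = -100/37 + 205/174 = -9815/6438 ≈ -1.5245)
J = 1000 (J = (25*8)*5 = 200*5 = 1000)
(c + n(16))*J = (-9815/6438 + 16)*1000 = (93193/6438)*1000 = 46596500/3219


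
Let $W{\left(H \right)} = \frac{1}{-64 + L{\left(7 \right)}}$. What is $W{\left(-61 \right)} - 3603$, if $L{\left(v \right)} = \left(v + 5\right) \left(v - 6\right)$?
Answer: $- \frac{187357}{52} \approx -3603.0$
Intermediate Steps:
$L{\left(v \right)} = \left(-6 + v\right) \left(5 + v\right)$ ($L{\left(v \right)} = \left(5 + v\right) \left(-6 + v\right) = \left(-6 + v\right) \left(5 + v\right)$)
$W{\left(H \right)} = - \frac{1}{52}$ ($W{\left(H \right)} = \frac{1}{-64 - \left(37 - 49\right)} = \frac{1}{-64 - -12} = \frac{1}{-64 + 12} = \frac{1}{-52} = - \frac{1}{52}$)
$W{\left(-61 \right)} - 3603 = - \frac{1}{52} - 3603 = - \frac{187357}{52}$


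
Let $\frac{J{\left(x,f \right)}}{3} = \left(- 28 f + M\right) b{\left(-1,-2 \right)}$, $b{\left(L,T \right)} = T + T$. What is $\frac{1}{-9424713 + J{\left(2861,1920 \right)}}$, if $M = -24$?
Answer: $- \frac{1}{8779305} \approx -1.139 \cdot 10^{-7}$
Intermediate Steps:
$b{\left(L,T \right)} = 2 T$
$J{\left(x,f \right)} = 288 + 336 f$ ($J{\left(x,f \right)} = 3 \left(- 28 f - 24\right) 2 \left(-2\right) = 3 \left(-24 - 28 f\right) \left(-4\right) = 3 \left(96 + 112 f\right) = 288 + 336 f$)
$\frac{1}{-9424713 + J{\left(2861,1920 \right)}} = \frac{1}{-9424713 + \left(288 + 336 \cdot 1920\right)} = \frac{1}{-9424713 + \left(288 + 645120\right)} = \frac{1}{-9424713 + 645408} = \frac{1}{-8779305} = - \frac{1}{8779305}$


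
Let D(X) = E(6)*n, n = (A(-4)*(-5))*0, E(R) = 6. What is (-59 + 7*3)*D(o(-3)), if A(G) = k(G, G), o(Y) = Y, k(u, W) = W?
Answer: 0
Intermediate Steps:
A(G) = G
n = 0 (n = -4*(-5)*0 = 20*0 = 0)
D(X) = 0 (D(X) = 6*0 = 0)
(-59 + 7*3)*D(o(-3)) = (-59 + 7*3)*0 = (-59 + 21)*0 = -38*0 = 0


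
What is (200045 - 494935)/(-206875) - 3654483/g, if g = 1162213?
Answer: -82659235811/48086562875 ≈ -1.7190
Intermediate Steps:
(200045 - 494935)/(-206875) - 3654483/g = (200045 - 494935)/(-206875) - 3654483/1162213 = -294890*(-1/206875) - 3654483*1/1162213 = 58978/41375 - 3654483/1162213 = -82659235811/48086562875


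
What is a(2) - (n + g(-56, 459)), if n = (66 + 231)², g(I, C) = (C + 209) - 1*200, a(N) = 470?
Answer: -88207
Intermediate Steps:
g(I, C) = 9 + C (g(I, C) = (209 + C) - 200 = 9 + C)
n = 88209 (n = 297² = 88209)
a(2) - (n + g(-56, 459)) = 470 - (88209 + (9 + 459)) = 470 - (88209 + 468) = 470 - 1*88677 = 470 - 88677 = -88207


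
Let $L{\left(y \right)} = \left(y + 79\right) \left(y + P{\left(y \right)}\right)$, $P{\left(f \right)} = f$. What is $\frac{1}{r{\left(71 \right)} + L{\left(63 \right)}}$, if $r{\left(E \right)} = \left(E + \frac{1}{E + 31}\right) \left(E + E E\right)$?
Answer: $\frac{17}{6475200} \approx 2.6254 \cdot 10^{-6}$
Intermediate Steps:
$r{\left(E \right)} = \left(E + E^{2}\right) \left(E + \frac{1}{31 + E}\right)$ ($r{\left(E \right)} = \left(E + \frac{1}{31 + E}\right) \left(E + E^{2}\right) = \left(E + E^{2}\right) \left(E + \frac{1}{31 + E}\right)$)
$L{\left(y \right)} = 2 y \left(79 + y\right)$ ($L{\left(y \right)} = \left(y + 79\right) \left(y + y\right) = \left(79 + y\right) 2 y = 2 y \left(79 + y\right)$)
$\frac{1}{r{\left(71 \right)} + L{\left(63 \right)}} = \frac{1}{\frac{71 \left(1 + 71^{3} + 32 \cdot 71 + 32 \cdot 71^{2}\right)}{31 + 71} + 2 \cdot 63 \left(79 + 63\right)} = \frac{1}{\frac{71 \left(1 + 357911 + 2272 + 32 \cdot 5041\right)}{102} + 2 \cdot 63 \cdot 142} = \frac{1}{71 \cdot \frac{1}{102} \left(1 + 357911 + 2272 + 161312\right) + 17892} = \frac{1}{71 \cdot \frac{1}{102} \cdot 521496 + 17892} = \frac{1}{\frac{6171036}{17} + 17892} = \frac{1}{\frac{6475200}{17}} = \frac{17}{6475200}$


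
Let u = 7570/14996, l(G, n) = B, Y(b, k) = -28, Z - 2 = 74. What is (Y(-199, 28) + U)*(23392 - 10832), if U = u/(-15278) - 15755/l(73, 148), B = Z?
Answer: -1608133266623920/544133609 ≈ -2.9554e+6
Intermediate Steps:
Z = 76 (Z = 2 + 74 = 76)
B = 76
l(G, n) = 76
u = 3785/7498 (u = 7570*(1/14996) = 3785/7498 ≈ 0.50480)
U = -112800347055/544133609 (U = (3785/7498)/(-15278) - 15755/76 = (3785/7498)*(-1/15278) - 15755*1/76 = -3785/114554444 - 15755/76 = -112800347055/544133609 ≈ -207.30)
(Y(-199, 28) + U)*(23392 - 10832) = (-28 - 112800347055/544133609)*(23392 - 10832) = -128036088107/544133609*12560 = -1608133266623920/544133609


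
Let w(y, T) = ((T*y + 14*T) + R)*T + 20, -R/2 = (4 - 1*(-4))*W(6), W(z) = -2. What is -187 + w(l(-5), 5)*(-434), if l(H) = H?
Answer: -175957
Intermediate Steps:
R = 32 (R = -2*(4 - 1*(-4))*(-2) = -2*(4 + 4)*(-2) = -16*(-2) = -2*(-16) = 32)
w(y, T) = 20 + T*(32 + 14*T + T*y) (w(y, T) = ((T*y + 14*T) + 32)*T + 20 = ((14*T + T*y) + 32)*T + 20 = (32 + 14*T + T*y)*T + 20 = T*(32 + 14*T + T*y) + 20 = 20 + T*(32 + 14*T + T*y))
-187 + w(l(-5), 5)*(-434) = -187 + (20 + 14*5**2 + 32*5 - 5*5**2)*(-434) = -187 + (20 + 14*25 + 160 - 5*25)*(-434) = -187 + (20 + 350 + 160 - 125)*(-434) = -187 + 405*(-434) = -187 - 175770 = -175957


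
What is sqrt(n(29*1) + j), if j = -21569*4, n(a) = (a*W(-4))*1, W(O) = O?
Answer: 2*I*sqrt(21598) ≈ 293.93*I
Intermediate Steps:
n(a) = -4*a (n(a) = (a*(-4))*1 = -4*a*1 = -4*a)
j = -86276
sqrt(n(29*1) + j) = sqrt(-116 - 86276) = sqrt(-86392) = 2*I*sqrt(21598)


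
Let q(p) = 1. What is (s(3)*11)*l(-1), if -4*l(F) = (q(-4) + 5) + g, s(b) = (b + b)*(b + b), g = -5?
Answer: -99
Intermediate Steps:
s(b) = 4*b**2 (s(b) = (2*b)*(2*b) = 4*b**2)
l(F) = -1/4 (l(F) = -((1 + 5) - 5)/4 = -(6 - 5)/4 = -1/4*1 = -1/4)
(s(3)*11)*l(-1) = ((4*3**2)*11)*(-1/4) = ((4*9)*11)*(-1/4) = (36*11)*(-1/4) = 396*(-1/4) = -99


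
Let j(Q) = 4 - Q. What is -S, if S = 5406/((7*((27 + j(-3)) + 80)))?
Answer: -901/133 ≈ -6.7744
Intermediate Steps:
S = 901/133 (S = 5406/((7*((27 + (4 - 1*(-3))) + 80))) = 5406/((7*((27 + (4 + 3)) + 80))) = 5406/((7*((27 + 7) + 80))) = 5406/((7*(34 + 80))) = 5406/((7*114)) = 5406/798 = 5406*(1/798) = 901/133 ≈ 6.7744)
-S = -1*901/133 = -901/133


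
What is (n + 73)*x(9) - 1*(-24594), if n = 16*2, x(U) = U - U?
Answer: 24594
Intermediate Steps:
x(U) = 0
n = 32
(n + 73)*x(9) - 1*(-24594) = (32 + 73)*0 - 1*(-24594) = 105*0 + 24594 = 0 + 24594 = 24594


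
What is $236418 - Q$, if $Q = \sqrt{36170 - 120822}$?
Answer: $236418 - 2 i \sqrt{21163} \approx 2.3642 \cdot 10^{5} - 290.95 i$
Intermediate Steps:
$Q = 2 i \sqrt{21163}$ ($Q = \sqrt{-84652} = 2 i \sqrt{21163} \approx 290.95 i$)
$236418 - Q = 236418 - 2 i \sqrt{21163}$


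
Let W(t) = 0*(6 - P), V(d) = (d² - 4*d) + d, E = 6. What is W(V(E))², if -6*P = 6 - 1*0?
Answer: 0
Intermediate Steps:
P = -1 (P = -(6 - 1*0)/6 = -(6 + 0)/6 = -⅙*6 = -1)
V(d) = d² - 3*d
W(t) = 0 (W(t) = 0*(6 - 1*(-1)) = 0*(6 + 1) = 0*7 = 0)
W(V(E))² = 0² = 0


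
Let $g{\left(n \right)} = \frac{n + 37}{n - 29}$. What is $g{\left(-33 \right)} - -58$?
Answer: $\frac{1796}{31} \approx 57.935$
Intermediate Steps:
$g{\left(n \right)} = \frac{37 + n}{-29 + n}$
$g{\left(-33 \right)} - -58 = \frac{37 - 33}{-29 - 33} - -58 = \frac{1}{-62} \cdot 4 + 58 = \left(- \frac{1}{62}\right) 4 + 58 = - \frac{2}{31} + 58 = \frac{1796}{31}$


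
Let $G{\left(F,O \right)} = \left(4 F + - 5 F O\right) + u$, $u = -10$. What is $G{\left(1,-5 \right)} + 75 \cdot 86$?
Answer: $6469$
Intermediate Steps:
$G{\left(F,O \right)} = -10 + 4 F - 5 F O$ ($G{\left(F,O \right)} = \left(4 F + - 5 F O\right) - 10 = \left(4 F - 5 F O\right) - 10 = -10 + 4 F - 5 F O$)
$G{\left(1,-5 \right)} + 75 \cdot 86 = \left(-10 + 4 \cdot 1 - 5 \left(-5\right)\right) + 75 \cdot 86 = \left(-10 + 4 + 25\right) + 6450 = 19 + 6450 = 6469$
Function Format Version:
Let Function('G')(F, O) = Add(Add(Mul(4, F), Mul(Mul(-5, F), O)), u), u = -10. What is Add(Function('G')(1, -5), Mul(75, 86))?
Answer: 6469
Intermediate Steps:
Function('G')(F, O) = Add(-10, Mul(4, F), Mul(-5, F, O)) (Function('G')(F, O) = Add(Add(Mul(4, F), Mul(Mul(-5, F), O)), -10) = Add(Add(Mul(4, F), Mul(-5, F, O)), -10) = Add(-10, Mul(4, F), Mul(-5, F, O)))
Add(Function('G')(1, -5), Mul(75, 86)) = Add(Add(-10, Mul(4, 1), Mul(-5, 1, -5)), Mul(75, 86)) = Add(Add(-10, 4, 25), 6450) = Add(19, 6450) = 6469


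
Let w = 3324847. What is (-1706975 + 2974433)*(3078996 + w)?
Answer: 8116602041094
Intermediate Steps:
(-1706975 + 2974433)*(3078996 + w) = (-1706975 + 2974433)*(3078996 + 3324847) = 1267458*6403843 = 8116602041094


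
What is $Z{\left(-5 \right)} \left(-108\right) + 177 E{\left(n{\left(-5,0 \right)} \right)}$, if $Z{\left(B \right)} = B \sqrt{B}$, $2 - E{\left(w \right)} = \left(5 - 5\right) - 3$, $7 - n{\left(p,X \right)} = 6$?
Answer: $885 + 540 i \sqrt{5} \approx 885.0 + 1207.5 i$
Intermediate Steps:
$n{\left(p,X \right)} = 1$ ($n{\left(p,X \right)} = 7 - 6 = 1$)
$E{\left(w \right)} = 5$ ($E{\left(w \right)} = 2 - \left(\left(5 - 5\right) - 3\right) = 2 - \left(0 - 3\right) = 2 - -3 = 2 + 3 = 5$)
$Z{\left(B \right)} = B^{\frac{3}{2}}$
$Z{\left(-5 \right)} \left(-108\right) + 177 E{\left(n{\left(-5,0 \right)} \right)} = \left(-5\right)^{\frac{3}{2}} \left(-108\right) + 177 \cdot 5 = - 5 i \sqrt{5} \left(-108\right) + 885 = 540 i \sqrt{5} + 885 = 885 + 540 i \sqrt{5}$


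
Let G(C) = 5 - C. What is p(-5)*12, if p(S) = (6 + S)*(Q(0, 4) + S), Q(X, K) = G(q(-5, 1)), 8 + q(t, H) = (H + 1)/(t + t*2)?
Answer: 488/5 ≈ 97.600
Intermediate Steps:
q(t, H) = -8 + (1 + H)/(3*t) (q(t, H) = -8 + (H + 1)/(t + t*2) = -8 + (1 + H)/(t + 2*t) = -8 + (1 + H)/((3*t)) = -8 + (1 + H)*(1/(3*t)) = -8 + (1 + H)/(3*t))
Q(X, K) = 197/15 (Q(X, K) = 5 - (1 + 1 - 24*(-5))/(3*(-5)) = 5 - (-1)*(1 + 1 + 120)/(3*5) = 5 - (-1)*122/(3*5) = 5 - 1*(-122/15) = 5 + 122/15 = 197/15)
p(S) = (6 + S)*(197/15 + S)
p(-5)*12 = (394/5 + (-5)² + (287/15)*(-5))*12 = (394/5 + 25 - 287/3)*12 = (122/15)*12 = 488/5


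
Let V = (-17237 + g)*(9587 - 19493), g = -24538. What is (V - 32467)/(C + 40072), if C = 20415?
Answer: 413790683/60487 ≈ 6841.0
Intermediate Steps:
V = 413823150 (V = (-17237 - 24538)*(9587 - 19493) = -41775*(-9906) = 413823150)
(V - 32467)/(C + 40072) = (413823150 - 32467)/(20415 + 40072) = 413790683/60487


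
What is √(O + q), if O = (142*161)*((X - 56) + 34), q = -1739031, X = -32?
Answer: I*√2973579 ≈ 1724.4*I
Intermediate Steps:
O = -1234548 (O = (142*161)*((-32 - 56) + 34) = 22862*(-88 + 34) = 22862*(-54) = -1234548)
√(O + q) = √(-1234548 - 1739031) = √(-2973579) = I*√2973579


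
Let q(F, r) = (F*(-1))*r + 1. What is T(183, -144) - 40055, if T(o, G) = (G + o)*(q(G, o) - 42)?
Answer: 986074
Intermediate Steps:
q(F, r) = 1 - F*r (q(F, r) = (-F)*r + 1 = -F*r + 1 = 1 - F*r)
T(o, G) = (-41 - G*o)*(G + o) (T(o, G) = (G + o)*((1 - G*o) - 42) = (G + o)*(-41 - G*o) = (-41 - G*o)*(G + o))
T(183, -144) - 40055 = (-41*(-144) - 41*183 - 1*(-144)*183² - 1*183*(-144)²) - 40055 = (5904 - 7503 - 1*(-144)*33489 - 1*183*20736) - 40055 = (5904 - 7503 + 4822416 - 3794688) - 40055 = 1026129 - 40055 = 986074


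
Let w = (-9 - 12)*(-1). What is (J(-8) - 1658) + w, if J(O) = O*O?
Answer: -1573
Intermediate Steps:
J(O) = O²
w = 21 (w = -21*(-1) = 21)
(J(-8) - 1658) + w = ((-8)² - 1658) + 21 = (64 - 1658) + 21 = -1594 + 21 = -1573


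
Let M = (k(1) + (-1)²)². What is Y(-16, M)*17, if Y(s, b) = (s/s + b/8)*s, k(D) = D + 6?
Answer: -2448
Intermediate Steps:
k(D) = 6 + D
M = 64 (M = ((6 + 1) + (-1)²)² = (7 + 1)² = 8² = 64)
Y(s, b) = s*(1 + b/8) (Y(s, b) = (1 + b*(⅛))*s = (1 + b/8)*s = s*(1 + b/8))
Y(-16, M)*17 = ((⅛)*(-16)*(8 + 64))*17 = ((⅛)*(-16)*72)*17 = -144*17 = -2448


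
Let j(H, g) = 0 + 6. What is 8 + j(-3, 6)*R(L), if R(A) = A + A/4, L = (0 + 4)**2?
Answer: 128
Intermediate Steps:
L = 16 (L = 4**2 = 16)
j(H, g) = 6
R(A) = 5*A/4 (R(A) = A + A*(1/4) = A + A/4 = 5*A/4)
8 + j(-3, 6)*R(L) = 8 + 6*((5/4)*16) = 8 + 6*20 = 8 + 120 = 128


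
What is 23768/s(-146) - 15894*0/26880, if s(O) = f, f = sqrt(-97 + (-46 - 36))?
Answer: -23768*I*sqrt(179)/179 ≈ -1776.5*I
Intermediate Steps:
f = I*sqrt(179) (f = sqrt(-97 - 82) = sqrt(-179) = I*sqrt(179) ≈ 13.379*I)
s(O) = I*sqrt(179)
23768/s(-146) - 15894*0/26880 = 23768/((I*sqrt(179))) - 15894*0/26880 = 23768*(-I*sqrt(179)/179) + 0*(1/26880) = -23768*I*sqrt(179)/179 + 0 = -23768*I*sqrt(179)/179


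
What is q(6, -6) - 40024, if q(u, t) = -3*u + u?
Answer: -40036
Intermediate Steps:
q(u, t) = -2*u
q(6, -6) - 40024 = -2*6 - 40024 = -12 - 40024 = -40036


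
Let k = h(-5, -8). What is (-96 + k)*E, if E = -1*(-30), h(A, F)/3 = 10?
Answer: -1980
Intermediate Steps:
h(A, F) = 30 (h(A, F) = 3*10 = 30)
k = 30
E = 30
(-96 + k)*E = (-96 + 30)*30 = -66*30 = -1980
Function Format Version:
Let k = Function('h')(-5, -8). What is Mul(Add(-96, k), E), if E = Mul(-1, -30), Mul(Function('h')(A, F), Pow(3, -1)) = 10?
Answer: -1980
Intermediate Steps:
Function('h')(A, F) = 30 (Function('h')(A, F) = Mul(3, 10) = 30)
k = 30
E = 30
Mul(Add(-96, k), E) = Mul(Add(-96, 30), 30) = Mul(-66, 30) = -1980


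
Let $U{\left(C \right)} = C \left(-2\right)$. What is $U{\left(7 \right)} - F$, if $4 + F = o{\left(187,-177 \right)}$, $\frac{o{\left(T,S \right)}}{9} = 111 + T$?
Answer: $-2692$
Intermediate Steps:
$U{\left(C \right)} = - 2 C$
$o{\left(T,S \right)} = 999 + 9 T$ ($o{\left(T,S \right)} = 9 \left(111 + T\right) = 999 + 9 T$)
$F = 2678$ ($F = -4 + \left(999 + 9 \cdot 187\right) = -4 + \left(999 + 1683\right) = -4 + 2682 = 2678$)
$U{\left(7 \right)} - F = \left(-2\right) 7 - 2678 = -14 - 2678 = -2692$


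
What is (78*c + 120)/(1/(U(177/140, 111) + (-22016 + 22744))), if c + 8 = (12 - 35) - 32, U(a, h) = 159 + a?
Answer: -298083729/70 ≈ -4.2583e+6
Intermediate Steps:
c = -63 (c = -8 + ((12 - 35) - 32) = -8 + (-23 - 32) = -8 - 55 = -63)
(78*c + 120)/(1/(U(177/140, 111) + (-22016 + 22744))) = (78*(-63) + 120)/(1/((159 + 177/140) + (-22016 + 22744))) = (-4914 + 120)/(1/((159 + 177*(1/140)) + 728)) = -4794/(1/((159 + 177/140) + 728)) = -4794/(1/(22437/140 + 728)) = -4794/(1/(124357/140)) = -4794/140/124357 = -4794*124357/140 = -298083729/70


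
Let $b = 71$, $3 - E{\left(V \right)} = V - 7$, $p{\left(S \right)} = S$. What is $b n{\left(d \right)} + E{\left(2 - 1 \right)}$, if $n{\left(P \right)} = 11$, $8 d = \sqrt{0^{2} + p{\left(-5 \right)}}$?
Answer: $790$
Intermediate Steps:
$d = \frac{i \sqrt{5}}{8}$ ($d = \frac{\sqrt{0^{2} - 5}}{8} = \frac{\sqrt{0 - 5}}{8} = \frac{\sqrt{-5}}{8} = \frac{i \sqrt{5}}{8} \approx 0.27951 i$)
$E{\left(V \right)} = 10 - V$ ($E{\left(V \right)} = 3 - \left(V - 7\right) = 3 - \left(-7 + V\right) = 10 - V$)
$b n{\left(d \right)} + E{\left(2 - 1 \right)} = 71 \cdot 11 + \left(10 - \left(2 - 1\right)\right) = 781 + \left(10 - \left(2 - 1\right)\right) = 781 + \left(10 - 1\right) = 781 + 9 = 790$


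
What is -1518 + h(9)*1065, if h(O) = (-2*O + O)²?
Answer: 84747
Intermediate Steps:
h(O) = O² (h(O) = (-O)² = O²)
-1518 + h(9)*1065 = -1518 + 9²*1065 = -1518 + 81*1065 = -1518 + 86265 = 84747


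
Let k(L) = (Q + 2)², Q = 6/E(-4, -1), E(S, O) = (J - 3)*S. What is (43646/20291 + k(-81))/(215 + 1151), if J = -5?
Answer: 36029851/7095681536 ≈ 0.0050777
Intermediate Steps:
E(S, O) = -8*S (E(S, O) = (-5 - 3)*S = -8*S)
Q = 3/16 (Q = 6/((-8*(-4))) = 6/32 = 6*(1/32) = 3/16 ≈ 0.18750)
k(L) = 1225/256 (k(L) = (3/16 + 2)² = (35/16)² = 1225/256)
(43646/20291 + k(-81))/(215 + 1151) = (43646/20291 + 1225/256)/(215 + 1151) = (43646*(1/20291) + 1225/256)/1366 = (43646/20291 + 1225/256)*(1/1366) = (36029851/5194496)*(1/1366) = 36029851/7095681536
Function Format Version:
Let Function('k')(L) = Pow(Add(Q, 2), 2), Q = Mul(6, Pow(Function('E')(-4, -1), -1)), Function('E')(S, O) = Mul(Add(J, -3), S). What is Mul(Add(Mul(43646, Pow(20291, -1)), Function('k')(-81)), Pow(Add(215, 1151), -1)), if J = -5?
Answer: Rational(36029851, 7095681536) ≈ 0.0050777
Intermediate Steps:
Function('E')(S, O) = Mul(-8, S) (Function('E')(S, O) = Mul(Add(-5, -3), S) = Mul(-8, S))
Q = Rational(3, 16) (Q = Mul(6, Pow(Mul(-8, -4), -1)) = Mul(6, Pow(32, -1)) = Mul(6, Rational(1, 32)) = Rational(3, 16) ≈ 0.18750)
Function('k')(L) = Rational(1225, 256) (Function('k')(L) = Pow(Add(Rational(3, 16), 2), 2) = Pow(Rational(35, 16), 2) = Rational(1225, 256))
Mul(Add(Mul(43646, Pow(20291, -1)), Function('k')(-81)), Pow(Add(215, 1151), -1)) = Mul(Add(Mul(43646, Pow(20291, -1)), Rational(1225, 256)), Pow(Add(215, 1151), -1)) = Mul(Add(Mul(43646, Rational(1, 20291)), Rational(1225, 256)), Pow(1366, -1)) = Mul(Add(Rational(43646, 20291), Rational(1225, 256)), Rational(1, 1366)) = Mul(Rational(36029851, 5194496), Rational(1, 1366)) = Rational(36029851, 7095681536)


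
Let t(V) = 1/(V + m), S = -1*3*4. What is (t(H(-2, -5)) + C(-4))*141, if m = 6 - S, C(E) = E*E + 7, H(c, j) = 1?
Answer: 61758/19 ≈ 3250.4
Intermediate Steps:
S = -12 (S = -3*4 = -12)
C(E) = 7 + E**2 (C(E) = E**2 + 7 = 7 + E**2)
m = 18 (m = 6 - 1*(-12) = 6 + 12 = 18)
t(V) = 1/(18 + V) (t(V) = 1/(V + 18) = 1/(18 + V))
(t(H(-2, -5)) + C(-4))*141 = (1/(18 + 1) + (7 + (-4)**2))*141 = (1/19 + (7 + 16))*141 = (1/19 + 23)*141 = (438/19)*141 = 61758/19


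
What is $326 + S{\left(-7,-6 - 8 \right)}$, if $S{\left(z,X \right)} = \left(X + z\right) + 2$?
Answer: $307$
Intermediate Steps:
$S{\left(z,X \right)} = 2 + X + z$
$326 + S{\left(-7,-6 - 8 \right)} = 326 - 19 = 307$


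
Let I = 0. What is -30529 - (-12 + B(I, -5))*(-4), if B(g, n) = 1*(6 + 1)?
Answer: -30549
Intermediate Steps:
B(g, n) = 7 (B(g, n) = 1*7 = 7)
-30529 - (-12 + B(I, -5))*(-4) = -30529 - (-12 + 7)*(-4) = -30529 - (-5)*(-4) = -30529 - 1*20 = -30529 - 20 = -30549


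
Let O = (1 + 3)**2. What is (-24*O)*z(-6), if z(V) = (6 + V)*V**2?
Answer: 0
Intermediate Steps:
z(V) = V**2*(6 + V)
O = 16 (O = 4**2 = 16)
(-24*O)*z(-6) = (-24*16)*((-6)**2*(6 - 6)) = -13824*0 = -384*0 = 0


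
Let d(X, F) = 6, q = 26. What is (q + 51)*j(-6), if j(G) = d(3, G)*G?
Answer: -2772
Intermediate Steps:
j(G) = 6*G
(q + 51)*j(-6) = (26 + 51)*(6*(-6)) = 77*(-36) = -2772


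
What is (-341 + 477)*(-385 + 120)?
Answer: -36040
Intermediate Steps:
(-341 + 477)*(-385 + 120) = 136*(-265) = -36040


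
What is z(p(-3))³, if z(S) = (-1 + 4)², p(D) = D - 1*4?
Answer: 729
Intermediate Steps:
p(D) = -4 + D (p(D) = D - 4 = -4 + D)
z(S) = 9 (z(S) = 3² = 9)
z(p(-3))³ = 9³ = 729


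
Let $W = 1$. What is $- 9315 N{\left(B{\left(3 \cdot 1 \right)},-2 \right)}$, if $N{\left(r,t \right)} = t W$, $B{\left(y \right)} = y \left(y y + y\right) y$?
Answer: $18630$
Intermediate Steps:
$B{\left(y \right)} = y^{2} \left(y + y^{2}\right)$ ($B{\left(y \right)} = y \left(y^{2} + y\right) y = y \left(y + y^{2}\right) y = y^{2} \left(y + y^{2}\right)$)
$N{\left(r,t \right)} = t$ ($N{\left(r,t \right)} = t 1 = t$)
$- 9315 N{\left(B{\left(3 \cdot 1 \right)},-2 \right)} = \left(-9315\right) \left(-2\right) = 18630$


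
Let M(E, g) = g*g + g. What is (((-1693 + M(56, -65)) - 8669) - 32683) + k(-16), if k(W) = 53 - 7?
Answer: -38839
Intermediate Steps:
M(E, g) = g + g² (M(E, g) = g² + g = g + g²)
k(W) = 46
(((-1693 + M(56, -65)) - 8669) - 32683) + k(-16) = (((-1693 - 65*(1 - 65)) - 8669) - 32683) + 46 = (((-1693 - 65*(-64)) - 8669) - 32683) + 46 = (((-1693 + 4160) - 8669) - 32683) + 46 = ((2467 - 8669) - 32683) + 46 = (-6202 - 32683) + 46 = -38885 + 46 = -38839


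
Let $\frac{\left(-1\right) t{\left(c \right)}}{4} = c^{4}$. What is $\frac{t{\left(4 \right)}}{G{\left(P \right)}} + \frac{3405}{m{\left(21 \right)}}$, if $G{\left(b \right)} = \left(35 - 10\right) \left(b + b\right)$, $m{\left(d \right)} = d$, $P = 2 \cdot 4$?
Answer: $\frac{27927}{175} \approx 159.58$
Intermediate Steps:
$P = 8$
$t{\left(c \right)} = - 4 c^{4}$
$G{\left(b \right)} = 50 b$ ($G{\left(b \right)} = 25 \cdot 2 b = 50 b$)
$\frac{t{\left(4 \right)}}{G{\left(P \right)}} + \frac{3405}{m{\left(21 \right)}} = \frac{\left(-4\right) 4^{4}}{50 \cdot 8} + \frac{3405}{21} = \frac{\left(-4\right) 256}{400} + 3405 \cdot \frac{1}{21} = \left(-1024\right) \frac{1}{400} + \frac{1135}{7} = - \frac{64}{25} + \frac{1135}{7} = \frac{27927}{175}$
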